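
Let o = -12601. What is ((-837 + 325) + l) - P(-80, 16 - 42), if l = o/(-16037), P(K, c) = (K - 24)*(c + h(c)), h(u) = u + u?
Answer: -138290487/16037 ≈ -8623.2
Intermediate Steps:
h(u) = 2*u
P(K, c) = 3*c*(-24 + K) (P(K, c) = (K - 24)*(c + 2*c) = (-24 + K)*(3*c) = 3*c*(-24 + K))
l = 12601/16037 (l = -12601/(-16037) = -12601*(-1/16037) = 12601/16037 ≈ 0.78575)
((-837 + 325) + l) - P(-80, 16 - 42) = ((-837 + 325) + 12601/16037) - 3*(16 - 42)*(-24 - 80) = (-512 + 12601/16037) - 3*(-26)*(-104) = -8198343/16037 - 1*8112 = -8198343/16037 - 8112 = -138290487/16037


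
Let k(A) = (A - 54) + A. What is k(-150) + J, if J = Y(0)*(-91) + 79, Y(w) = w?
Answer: -275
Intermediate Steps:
k(A) = -54 + 2*A (k(A) = (-54 + A) + A = -54 + 2*A)
J = 79 (J = 0*(-91) + 79 = 0 + 79 = 79)
k(-150) + J = (-54 + 2*(-150)) + 79 = (-54 - 300) + 79 = -354 + 79 = -275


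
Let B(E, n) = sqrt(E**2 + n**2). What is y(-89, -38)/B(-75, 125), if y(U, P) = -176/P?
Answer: 44*sqrt(34)/8075 ≈ 0.031772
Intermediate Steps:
y(-89, -38)/B(-75, 125) = (-176/(-38))/(sqrt((-75)**2 + 125**2)) = (-176*(-1/38))/(sqrt(5625 + 15625)) = 88/(19*(sqrt(21250))) = 88/(19*((25*sqrt(34)))) = 88*(sqrt(34)/850)/19 = 44*sqrt(34)/8075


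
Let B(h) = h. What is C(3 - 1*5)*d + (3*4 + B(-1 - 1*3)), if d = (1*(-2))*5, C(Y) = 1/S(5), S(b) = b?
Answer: 6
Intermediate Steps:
C(Y) = ⅕ (C(Y) = 1/5 = ⅕)
d = -10 (d = -2*5 = -10)
C(3 - 1*5)*d + (3*4 + B(-1 - 1*3)) = (⅕)*(-10) + (3*4 + (-1 - 1*3)) = -2 + (12 + (-1 - 3)) = -2 + (12 - 4) = -2 + 8 = 6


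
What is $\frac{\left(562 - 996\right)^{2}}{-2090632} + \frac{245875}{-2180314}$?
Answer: $- \frac{57794335424}{284889638653} \approx -0.20287$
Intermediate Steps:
$\frac{\left(562 - 996\right)^{2}}{-2090632} + \frac{245875}{-2180314} = \left(-434\right)^{2} \left(- \frac{1}{2090632}\right) + 245875 \left(- \frac{1}{2180314}\right) = 188356 \left(- \frac{1}{2090632}\right) - \frac{245875}{2180314} = - \frac{47089}{522658} - \frac{245875}{2180314} = - \frac{57794335424}{284889638653}$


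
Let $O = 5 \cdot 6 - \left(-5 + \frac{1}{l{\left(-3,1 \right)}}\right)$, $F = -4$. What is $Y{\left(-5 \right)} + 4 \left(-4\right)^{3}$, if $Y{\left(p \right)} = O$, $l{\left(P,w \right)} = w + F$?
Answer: $- \frac{662}{3} \approx -220.67$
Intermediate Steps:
$l{\left(P,w \right)} = -4 + w$ ($l{\left(P,w \right)} = w - 4 = -4 + w$)
$O = \frac{106}{3}$ ($O = 5 \cdot 6 - \left(-5 + \frac{1}{-4 + 1}\right) = 30 - - \frac{16}{3} = 30 + \left(\left(-1\right) \left(- \frac{1}{3}\right) + 5\right) = 30 + \left(\frac{1}{3} + 5\right) = 30 + \frac{16}{3} = \frac{106}{3} \approx 35.333$)
$Y{\left(p \right)} = \frac{106}{3}$
$Y{\left(-5 \right)} + 4 \left(-4\right)^{3} = \frac{106}{3} + 4 \left(-4\right)^{3} = \frac{106}{3} + 4 \left(-64\right) = \frac{106}{3} - 256 = - \frac{662}{3}$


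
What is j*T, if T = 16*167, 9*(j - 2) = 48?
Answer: 58784/3 ≈ 19595.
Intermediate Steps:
j = 22/3 (j = 2 + (⅑)*48 = 2 + 16/3 = 22/3 ≈ 7.3333)
T = 2672
j*T = (22/3)*2672 = 58784/3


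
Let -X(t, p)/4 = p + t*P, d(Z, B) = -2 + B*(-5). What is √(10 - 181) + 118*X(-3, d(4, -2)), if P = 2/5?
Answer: -16048/5 + 3*I*√19 ≈ -3209.6 + 13.077*I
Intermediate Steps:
d(Z, B) = -2 - 5*B
P = ⅖ (P = 2*(⅕) = ⅖ ≈ 0.40000)
X(t, p) = -4*p - 8*t/5 (X(t, p) = -4*(p + t*(⅖)) = -4*(p + 2*t/5) = -4*p - 8*t/5)
√(10 - 181) + 118*X(-3, d(4, -2)) = √(10 - 181) + 118*(-4*(-2 - 5*(-2)) - 8/5*(-3)) = √(-171) + 118*(-4*(-2 + 10) + 24/5) = 3*I*√19 + 118*(-4*8 + 24/5) = 3*I*√19 + 118*(-32 + 24/5) = 3*I*√19 + 118*(-136/5) = 3*I*√19 - 16048/5 = -16048/5 + 3*I*√19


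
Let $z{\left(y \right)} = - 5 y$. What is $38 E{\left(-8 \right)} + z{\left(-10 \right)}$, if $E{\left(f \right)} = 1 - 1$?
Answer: $50$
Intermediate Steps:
$E{\left(f \right)} = 0$
$38 E{\left(-8 \right)} + z{\left(-10 \right)} = 38 \cdot 0 - -50 = 0 + 50 = 50$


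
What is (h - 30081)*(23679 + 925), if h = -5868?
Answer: -884489196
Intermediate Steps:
(h - 30081)*(23679 + 925) = (-5868 - 30081)*(23679 + 925) = -35949*24604 = -884489196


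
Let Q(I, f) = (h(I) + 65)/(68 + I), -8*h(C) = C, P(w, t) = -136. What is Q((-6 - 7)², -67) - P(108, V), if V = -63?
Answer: 86069/632 ≈ 136.19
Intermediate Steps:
h(C) = -C/8
Q(I, f) = (65 - I/8)/(68 + I) (Q(I, f) = (-I/8 + 65)/(68 + I) = (65 - I/8)/(68 + I))
Q((-6 - 7)², -67) - P(108, V) = (520 - (-6 - 7)²)/(8*(68 + (-6 - 7)²)) - 1*(-136) = (520 - 1*(-13)²)/(8*(68 + (-13)²)) + 136 = (520 - 1*169)/(8*(68 + 169)) + 136 = (⅛)*(520 - 169)/237 + 136 = (⅛)*(1/237)*351 + 136 = 117/632 + 136 = 86069/632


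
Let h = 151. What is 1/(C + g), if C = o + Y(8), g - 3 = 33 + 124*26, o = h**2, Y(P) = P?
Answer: 1/26069 ≈ 3.8360e-5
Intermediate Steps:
o = 22801 (o = 151**2 = 22801)
g = 3260 (g = 3 + (33 + 124*26) = 3 + (33 + 3224) = 3 + 3257 = 3260)
C = 22809 (C = 22801 + 8 = 22809)
1/(C + g) = 1/(22809 + 3260) = 1/26069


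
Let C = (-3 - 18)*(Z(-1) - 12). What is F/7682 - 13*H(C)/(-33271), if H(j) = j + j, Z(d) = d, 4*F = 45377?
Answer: 246835073/146050184 ≈ 1.6901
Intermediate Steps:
F = 45377/4 (F = (1/4)*45377 = 45377/4 ≈ 11344.)
C = 273 (C = (-3 - 18)*(-1 - 12) = -21*(-13) = 273)
H(j) = 2*j
F/7682 - 13*H(C)/(-33271) = (45377/4)/7682 - 26*273/(-33271) = (45377/4)*(1/7682) - 13*546*(-1/33271) = 45377/30728 - 7098*(-1/33271) = 45377/30728 + 1014/4753 = 246835073/146050184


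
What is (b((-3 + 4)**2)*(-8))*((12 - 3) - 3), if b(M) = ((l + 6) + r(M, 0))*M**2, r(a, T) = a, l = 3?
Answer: -480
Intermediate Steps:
b(M) = M**2*(9 + M) (b(M) = ((3 + 6) + M)*M**2 = (9 + M)*M**2 = M**2*(9 + M))
(b((-3 + 4)**2)*(-8))*((12 - 3) - 3) = ((((-3 + 4)**2)**2*(9 + (-3 + 4)**2))*(-8))*((12 - 3) - 3) = (((1**2)**2*(9 + 1**2))*(-8))*(9 - 3) = ((1**2*(9 + 1))*(-8))*6 = ((1*10)*(-8))*6 = (10*(-8))*6 = -80*6 = -480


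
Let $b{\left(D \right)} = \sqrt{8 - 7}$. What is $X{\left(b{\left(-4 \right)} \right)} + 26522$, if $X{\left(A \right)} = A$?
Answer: $26523$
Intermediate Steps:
$b{\left(D \right)} = 1$ ($b{\left(D \right)} = \sqrt{1} = 1$)
$X{\left(b{\left(-4 \right)} \right)} + 26522 = 1 + 26522 = 26523$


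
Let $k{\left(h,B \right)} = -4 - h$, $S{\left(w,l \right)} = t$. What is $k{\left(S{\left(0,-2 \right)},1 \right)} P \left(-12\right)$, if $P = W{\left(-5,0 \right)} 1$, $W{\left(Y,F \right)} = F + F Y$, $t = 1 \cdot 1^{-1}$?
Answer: $0$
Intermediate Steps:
$t = 1$ ($t = 1 \cdot 1 = 1$)
$S{\left(w,l \right)} = 1$
$P = 0$ ($P = 0 \left(1 - 5\right) 1 = 0 \left(-4\right) 1 = 0 \cdot 1 = 0$)
$k{\left(S{\left(0,-2 \right)},1 \right)} P \left(-12\right) = \left(-4 - 1\right) 0 \left(-12\right) = \left(-5\right) 0 \left(-12\right) = 0 \left(-12\right) = 0$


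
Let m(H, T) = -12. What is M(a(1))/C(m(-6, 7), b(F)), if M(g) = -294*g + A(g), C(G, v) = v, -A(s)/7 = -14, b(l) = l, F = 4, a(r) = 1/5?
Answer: 49/5 ≈ 9.8000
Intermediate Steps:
a(r) = 1/5
A(s) = 98 (A(s) = -7*(-14) = 98)
M(g) = 98 - 294*g (M(g) = -294*g + 98 = 98 - 294*g)
M(a(1))/C(m(-6, 7), b(F)) = (98 - 294*1/5)/4 = (98 - 294/5)*(1/4) = (196/5)*(1/4) = 49/5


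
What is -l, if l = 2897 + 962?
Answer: -3859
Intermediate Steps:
l = 3859
-l = -1*3859 = -3859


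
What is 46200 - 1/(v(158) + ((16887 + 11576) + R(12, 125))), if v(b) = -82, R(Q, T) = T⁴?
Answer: 11280608077199/244169006 ≈ 46200.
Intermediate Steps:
46200 - 1/(v(158) + ((16887 + 11576) + R(12, 125))) = 46200 - 1/(-82 + ((16887 + 11576) + 125⁴)) = 46200 - 1/(-82 + (28463 + 244140625)) = 46200 - 1/(-82 + 244169088) = 46200 - 1/244169006 = 11280608077199/244169006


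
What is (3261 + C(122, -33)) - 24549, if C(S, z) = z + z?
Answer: -21354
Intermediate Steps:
C(S, z) = 2*z
(3261 + C(122, -33)) - 24549 = (3261 + 2*(-33)) - 24549 = (3261 - 66) - 24549 = 3195 - 24549 = -21354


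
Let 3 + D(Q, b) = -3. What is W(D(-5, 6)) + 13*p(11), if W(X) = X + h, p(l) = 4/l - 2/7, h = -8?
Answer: -1000/77 ≈ -12.987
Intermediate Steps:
D(Q, b) = -6 (D(Q, b) = -3 - 3 = -6)
p(l) = -2/7 + 4/l (p(l) = 4/l - 2*⅐ = 4/l - 2/7 = -2/7 + 4/l)
W(X) = -8 + X (W(X) = X - 8 = -8 + X)
W(D(-5, 6)) + 13*p(11) = (-8 - 6) + 13*(-2/7 + 4/11) = -14 + 13*(-2/7 + 4*(1/11)) = -14 + 13*(-2/7 + 4/11) = -14 + 13*(6/77) = -14 + 78/77 = -1000/77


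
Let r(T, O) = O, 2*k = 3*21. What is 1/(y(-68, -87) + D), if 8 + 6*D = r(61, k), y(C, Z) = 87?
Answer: 12/1091 ≈ 0.010999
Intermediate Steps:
k = 63/2 (k = (3*21)/2 = (1/2)*63 = 63/2 ≈ 31.500)
D = 47/12 (D = -4/3 + (1/6)*(63/2) = -4/3 + 21/4 = 47/12 ≈ 3.9167)
1/(y(-68, -87) + D) = 1/(87 + 47/12) = 1/(1091/12) = 12/1091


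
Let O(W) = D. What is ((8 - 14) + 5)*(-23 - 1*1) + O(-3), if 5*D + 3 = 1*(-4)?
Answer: 113/5 ≈ 22.600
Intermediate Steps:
D = -7/5 (D = -⅗ + (1*(-4))/5 = -⅗ + (⅕)*(-4) = -⅗ - ⅘ = -7/5 ≈ -1.4000)
O(W) = -7/5
((8 - 14) + 5)*(-23 - 1*1) + O(-3) = ((8 - 14) + 5)*(-23 - 1*1) - 7/5 = (-6 + 5)*(-23 - 1) - 7/5 = -1*(-24) - 7/5 = 24 - 7/5 = 113/5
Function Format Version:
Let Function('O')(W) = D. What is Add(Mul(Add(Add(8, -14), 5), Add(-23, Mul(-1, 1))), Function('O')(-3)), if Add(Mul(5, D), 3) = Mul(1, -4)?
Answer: Rational(113, 5) ≈ 22.600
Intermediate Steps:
D = Rational(-7, 5) (D = Add(Rational(-3, 5), Mul(Rational(1, 5), Mul(1, -4))) = Add(Rational(-3, 5), Mul(Rational(1, 5), -4)) = Add(Rational(-3, 5), Rational(-4, 5)) = Rational(-7, 5) ≈ -1.4000)
Function('O')(W) = Rational(-7, 5)
Add(Mul(Add(Add(8, -14), 5), Add(-23, Mul(-1, 1))), Function('O')(-3)) = Add(Mul(Add(Add(8, -14), 5), Add(-23, Mul(-1, 1))), Rational(-7, 5)) = Add(Mul(Add(-6, 5), Add(-23, -1)), Rational(-7, 5)) = Add(Mul(-1, -24), Rational(-7, 5)) = Add(24, Rational(-7, 5)) = Rational(113, 5)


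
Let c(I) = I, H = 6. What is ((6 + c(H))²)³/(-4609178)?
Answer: -1492992/2304589 ≈ -0.64783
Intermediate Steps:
((6 + c(H))²)³/(-4609178) = ((6 + 6)²)³/(-4609178) = (12²)³*(-1/4609178) = 144³*(-1/4609178) = 2985984*(-1/4609178) = -1492992/2304589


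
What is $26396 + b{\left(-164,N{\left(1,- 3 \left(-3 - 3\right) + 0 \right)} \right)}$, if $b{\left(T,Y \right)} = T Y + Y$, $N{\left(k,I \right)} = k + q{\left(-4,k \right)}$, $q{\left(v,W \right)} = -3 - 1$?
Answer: $26885$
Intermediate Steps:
$q{\left(v,W \right)} = -4$
$N{\left(k,I \right)} = -4 + k$ ($N{\left(k,I \right)} = k - 4 = -4 + k$)
$b{\left(T,Y \right)} = Y + T Y$
$26396 + b{\left(-164,N{\left(1,- 3 \left(-3 - 3\right) + 0 \right)} \right)} = 26396 + \left(-4 + 1\right) \left(1 - 164\right) = 26396 - -489 = 26396 + 489 = 26885$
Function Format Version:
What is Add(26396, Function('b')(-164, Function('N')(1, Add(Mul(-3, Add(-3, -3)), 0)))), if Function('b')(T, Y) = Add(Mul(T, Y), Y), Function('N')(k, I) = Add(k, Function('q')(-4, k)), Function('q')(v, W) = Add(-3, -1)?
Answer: 26885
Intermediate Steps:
Function('q')(v, W) = -4
Function('N')(k, I) = Add(-4, k) (Function('N')(k, I) = Add(k, -4) = Add(-4, k))
Function('b')(T, Y) = Add(Y, Mul(T, Y))
Add(26396, Function('b')(-164, Function('N')(1, Add(Mul(-3, Add(-3, -3)), 0)))) = Add(26396, Mul(Add(-4, 1), Add(1, -164))) = Add(26396, Mul(-3, -163)) = Add(26396, 489) = 26885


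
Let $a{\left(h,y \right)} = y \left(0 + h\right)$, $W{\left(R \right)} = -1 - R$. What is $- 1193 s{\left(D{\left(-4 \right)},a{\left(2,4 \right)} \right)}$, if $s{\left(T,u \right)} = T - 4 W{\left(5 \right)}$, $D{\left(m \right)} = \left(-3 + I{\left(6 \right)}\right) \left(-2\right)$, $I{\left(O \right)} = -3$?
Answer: $-42948$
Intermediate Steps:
$D{\left(m \right)} = 12$ ($D{\left(m \right)} = \left(-3 - 3\right) \left(-2\right) = \left(-6\right) \left(-2\right) = 12$)
$a{\left(h,y \right)} = h y$ ($a{\left(h,y \right)} = y h = h y$)
$s{\left(T,u \right)} = 24 + T$ ($s{\left(T,u \right)} = T - 4 \left(-1 - 5\right) = T - -24 = T + 24 = 24 + T$)
$- 1193 s{\left(D{\left(-4 \right)},a{\left(2,4 \right)} \right)} = - 1193 \left(24 + 12\right) = \left(-1193\right) 36 = -42948$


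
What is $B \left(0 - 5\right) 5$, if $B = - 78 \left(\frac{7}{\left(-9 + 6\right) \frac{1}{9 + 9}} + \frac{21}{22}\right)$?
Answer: $- \frac{880425}{11} \approx -80039.0$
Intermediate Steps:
$B = \frac{35217}{11}$ ($B = - 78 \left(\frac{7}{\left(-3\right) \frac{1}{18}} + 21 \cdot \frac{1}{22}\right) = - 78 \left(\frac{7}{\left(-3\right) \frac{1}{18}} + \frac{21}{22}\right) = - 78 \left(\frac{7}{- \frac{1}{6}} + \frac{21}{22}\right) = - 78 \left(7 \left(-6\right) + \frac{21}{22}\right) = - 78 \left(-42 + \frac{21}{22}\right) = \left(-78\right) \left(- \frac{903}{22}\right) = \frac{35217}{11} \approx 3201.5$)
$B \left(0 - 5\right) 5 = \frac{35217 \left(0 - 5\right) 5}{11} = \frac{35217 \left(\left(-5\right) 5\right)}{11} = \frac{35217}{11} \left(-25\right) = - \frac{880425}{11}$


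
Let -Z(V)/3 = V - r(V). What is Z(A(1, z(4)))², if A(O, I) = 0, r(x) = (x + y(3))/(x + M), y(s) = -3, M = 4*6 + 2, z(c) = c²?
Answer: 81/676 ≈ 0.11982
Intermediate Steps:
M = 26 (M = 24 + 2 = 26)
r(x) = (-3 + x)/(26 + x) (r(x) = (x - 3)/(x + 26) = (-3 + x)/(26 + x))
Z(V) = -3*V + 3*(-3 + V)/(26 + V) (Z(V) = -3*(V - (-3 + V)/(26 + V)) = -3*V + 3*(-3 + V)/(26 + V))
Z(A(1, z(4)))² = (3*(-3 + 0 - 1*0*(26 + 0))/(26 + 0))² = (3*(-3 + 0 - 1*0*26)/26)² = (3*(1/26)*(-3 + 0 + 0))² = (3*(1/26)*(-3))² = (-9/26)² = 81/676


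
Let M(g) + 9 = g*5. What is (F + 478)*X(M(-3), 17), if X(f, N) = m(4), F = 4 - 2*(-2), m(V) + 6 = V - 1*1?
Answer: -1458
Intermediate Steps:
m(V) = -7 + V (m(V) = -6 + (V - 1*1) = -6 + (V - 1) = -6 + (-1 + V) = -7 + V)
M(g) = -9 + 5*g (M(g) = -9 + g*5 = -9 + 5*g)
F = 8 (F = 4 + 4 = 8)
X(f, N) = -3 (X(f, N) = -7 + 4 = -3)
(F + 478)*X(M(-3), 17) = (8 + 478)*(-3) = 486*(-3) = -1458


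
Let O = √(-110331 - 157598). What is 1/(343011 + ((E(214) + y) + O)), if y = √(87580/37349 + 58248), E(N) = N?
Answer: 2873/(986085425 + 2*√120201465293 + 2873*I*√267929) ≈ 2.9115e-6 - 4.3877e-9*I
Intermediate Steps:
y = 2*√120201465293/2873 (y = √(87580*(1/37349) + 58248) = √(87580/37349 + 58248) = √(2175592132/37349) = 2*√120201465293/2873 ≈ 241.35)
O = I*√267929 (O = √(-267929) = I*√267929 ≈ 517.62*I)
1/(343011 + ((E(214) + y) + O)) = 1/(343011 + ((214 + 2*√120201465293/2873) + I*√267929)) = 1/(343011 + (214 + 2*√120201465293/2873 + I*√267929)) = 1/(343225 + 2*√120201465293/2873 + I*√267929)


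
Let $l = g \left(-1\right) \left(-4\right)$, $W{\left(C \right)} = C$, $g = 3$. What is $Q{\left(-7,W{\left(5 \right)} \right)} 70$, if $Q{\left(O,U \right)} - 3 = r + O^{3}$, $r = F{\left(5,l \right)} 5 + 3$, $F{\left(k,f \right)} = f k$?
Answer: $-2590$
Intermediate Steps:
$l = 12$ ($l = 3 \left(-1\right) \left(-4\right) = \left(-3\right) \left(-4\right) = 12$)
$r = 303$ ($r = 12 \cdot 5 \cdot 5 + 3 = 60 \cdot 5 + 3 = 300 + 3 = 303$)
$Q{\left(O,U \right)} = 306 + O^{3}$ ($Q{\left(O,U \right)} = 3 + \left(303 + O^{3}\right) = 306 + O^{3}$)
$Q{\left(-7,W{\left(5 \right)} \right)} 70 = \left(306 + \left(-7\right)^{3}\right) 70 = \left(306 - 343\right) 70 = \left(-37\right) 70 = -2590$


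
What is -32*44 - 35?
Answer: -1443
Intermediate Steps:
-32*44 - 35 = -1408 - 35 = -1443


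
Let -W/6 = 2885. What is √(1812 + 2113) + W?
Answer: -17310 + 5*√157 ≈ -17247.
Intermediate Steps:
W = -17310 (W = -6*2885 = -17310)
√(1812 + 2113) + W = √(1812 + 2113) - 17310 = √3925 - 17310 = 5*√157 - 17310 = -17310 + 5*√157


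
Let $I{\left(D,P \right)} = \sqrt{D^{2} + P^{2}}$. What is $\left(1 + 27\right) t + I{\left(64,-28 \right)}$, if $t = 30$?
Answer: $840 + 4 \sqrt{305} \approx 909.86$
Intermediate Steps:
$\left(1 + 27\right) t + I{\left(64,-28 \right)} = \left(1 + 27\right) 30 + \sqrt{64^{2} + \left(-28\right)^{2}} = 28 \cdot 30 + \sqrt{4096 + 784} = 840 + \sqrt{4880} = 840 + 4 \sqrt{305}$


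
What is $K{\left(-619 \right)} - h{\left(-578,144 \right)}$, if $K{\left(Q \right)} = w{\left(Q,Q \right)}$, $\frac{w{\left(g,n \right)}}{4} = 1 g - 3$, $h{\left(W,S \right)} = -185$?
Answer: $-2303$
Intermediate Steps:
$w{\left(g,n \right)} = -12 + 4 g$ ($w{\left(g,n \right)} = 4 \left(1 g - 3\right) = 4 \left(g - 3\right) = 4 \left(-3 + g\right) = -12 + 4 g$)
$K{\left(Q \right)} = -12 + 4 Q$
$K{\left(-619 \right)} - h{\left(-578,144 \right)} = \left(-12 + 4 \left(-619\right)\right) - -185 = \left(-12 - 2476\right) + 185 = -2488 + 185 = -2303$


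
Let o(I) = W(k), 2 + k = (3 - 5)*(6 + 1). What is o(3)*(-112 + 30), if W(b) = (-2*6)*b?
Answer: -15744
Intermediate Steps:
k = -16 (k = -2 + (3 - 5)*(6 + 1) = -2 - 2*7 = -2 - 14 = -16)
W(b) = -12*b
o(I) = 192 (o(I) = -12*(-16) = 192)
o(3)*(-112 + 30) = 192*(-112 + 30) = 192*(-82) = -15744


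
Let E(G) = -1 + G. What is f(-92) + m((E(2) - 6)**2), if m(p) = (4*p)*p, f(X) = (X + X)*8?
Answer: 1028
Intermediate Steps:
f(X) = 16*X (f(X) = (2*X)*8 = 16*X)
m(p) = 4*p**2
f(-92) + m((E(2) - 6)**2) = 16*(-92) + 4*(((-1 + 2) - 6)**2)**2 = -1472 + 4*((1 - 6)**2)**2 = -1472 + 4*((-5)**2)**2 = -1472 + 4*25**2 = -1472 + 4*625 = -1472 + 2500 = 1028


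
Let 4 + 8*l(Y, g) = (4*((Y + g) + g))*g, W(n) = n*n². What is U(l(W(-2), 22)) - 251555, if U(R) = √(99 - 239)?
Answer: -251555 + 2*I*√35 ≈ -2.5156e+5 + 11.832*I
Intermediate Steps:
W(n) = n³
l(Y, g) = -½ + g*(4*Y + 8*g)/8 (l(Y, g) = -½ + ((4*((Y + g) + g))*g)/8 = -½ + ((4*(Y + 2*g))*g)/8 = -½ + ((4*Y + 8*g)*g)/8 = -½ + (g*(4*Y + 8*g))/8 = -½ + g*(4*Y + 8*g)/8)
U(R) = 2*I*√35 (U(R) = √(-140) = 2*I*√35)
U(l(W(-2), 22)) - 251555 = 2*I*√35 - 251555 = -251555 + 2*I*√35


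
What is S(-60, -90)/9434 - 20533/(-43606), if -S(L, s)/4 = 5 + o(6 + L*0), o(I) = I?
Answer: 95894829/205689502 ≈ 0.46621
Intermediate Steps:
S(L, s) = -44 (S(L, s) = -4*(5 + (6 + L*0)) = -4*(5 + (6 + 0)) = -4*(5 + 6) = -4*11 = -44)
S(-60, -90)/9434 - 20533/(-43606) = -44/9434 - 20533/(-43606) = -44*1/9434 - 20533*(-1/43606) = -22/4717 + 20533/43606 = 95894829/205689502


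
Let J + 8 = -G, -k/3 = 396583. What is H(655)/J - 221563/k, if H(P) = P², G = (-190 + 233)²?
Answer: -56668958026/245484877 ≈ -230.84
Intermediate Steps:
k = -1189749 (k = -3*396583 = -1189749)
G = 1849 (G = 43² = 1849)
J = -1857 (J = -8 - 1*1849 = -8 - 1849 = -1857)
H(655)/J - 221563/k = 655²/(-1857) - 221563/(-1189749) = 429025*(-1/1857) - 221563*(-1/1189749) = -429025/1857 + 221563/1189749 = -56668958026/245484877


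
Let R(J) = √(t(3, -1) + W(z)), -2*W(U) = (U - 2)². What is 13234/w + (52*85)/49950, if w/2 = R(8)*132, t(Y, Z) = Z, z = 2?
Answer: 442/4995 - 6617*I/132 ≈ 0.088488 - 50.129*I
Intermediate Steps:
W(U) = -(-2 + U)²/2 (W(U) = -(U - 2)²/2 = -(-2 + U)²/2)
R(J) = I (R(J) = √(-1 - (-2 + 2)²/2) = √(-1 - ½*0²) = √(-1 - ½*0) = √(-1 + 0) = √(-1) = I)
w = 264*I (w = 2*(I*132) = 2*(132*I) = 264*I ≈ 264.0*I)
13234/w + (52*85)/49950 = 13234/((264*I)) + (52*85)/49950 = 13234*(-I/264) + 4420*(1/49950) = -6617*I/132 + 442/4995 = 442/4995 - 6617*I/132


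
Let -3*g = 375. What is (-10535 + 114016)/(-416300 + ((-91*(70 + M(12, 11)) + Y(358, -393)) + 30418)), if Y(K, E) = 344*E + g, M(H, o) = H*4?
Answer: -14783/75991 ≈ -0.19454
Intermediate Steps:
M(H, o) = 4*H
g = -125 (g = -1/3*375 = -125)
Y(K, E) = -125 + 344*E (Y(K, E) = 344*E - 125 = -125 + 344*E)
(-10535 + 114016)/(-416300 + ((-91*(70 + M(12, 11)) + Y(358, -393)) + 30418)) = (-10535 + 114016)/(-416300 + ((-91*(70 + 4*12) + (-125 + 344*(-393))) + 30418)) = 103481/(-416300 + ((-91*(70 + 48) + (-125 - 135192)) + 30418)) = 103481/(-416300 + ((-91*118 - 135317) + 30418)) = 103481/(-416300 + ((-10738 - 135317) + 30418)) = 103481/(-416300 + (-146055 + 30418)) = 103481/(-416300 - 115637) = 103481/(-531937) = 103481*(-1/531937) = -14783/75991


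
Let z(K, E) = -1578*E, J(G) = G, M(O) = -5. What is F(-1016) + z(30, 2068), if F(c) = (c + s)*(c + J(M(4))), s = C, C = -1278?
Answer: -921130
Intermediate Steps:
s = -1278
F(c) = (-1278 + c)*(-5 + c) (F(c) = (c - 1278)*(c - 5) = (-1278 + c)*(-5 + c))
F(-1016) + z(30, 2068) = (6390 + (-1016)**2 - 1283*(-1016)) - 1578*2068 = (6390 + 1032256 + 1303528) - 3263304 = 2342174 - 3263304 = -921130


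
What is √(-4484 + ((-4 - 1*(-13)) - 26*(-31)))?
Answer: I*√3669 ≈ 60.572*I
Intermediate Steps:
√(-4484 + ((-4 - 1*(-13)) - 26*(-31))) = √(-4484 + ((-4 + 13) + 806)) = √(-4484 + (9 + 806)) = √(-4484 + 815) = √(-3669) = I*√3669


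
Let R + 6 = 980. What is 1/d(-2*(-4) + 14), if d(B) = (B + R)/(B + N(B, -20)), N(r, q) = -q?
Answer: 7/166 ≈ 0.042169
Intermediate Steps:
R = 974 (R = -6 + 980 = 974)
d(B) = (974 + B)/(20 + B) (d(B) = (B + 974)/(B - 1*(-20)) = (974 + B)/(B + 20) = (974 + B)/(20 + B))
1/d(-2*(-4) + 14) = 1/((974 + (-2*(-4) + 14))/(20 + (-2*(-4) + 14))) = 1/((974 + (8 + 14))/(20 + (8 + 14))) = 1/((974 + 22)/(20 + 22)) = 1/(996/42) = 1/((1/42)*996) = 1/(166/7) = 7/166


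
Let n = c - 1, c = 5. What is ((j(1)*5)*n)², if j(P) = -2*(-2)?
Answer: 6400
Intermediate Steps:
j(P) = 4
n = 4 (n = 5 - 1 = 4)
((j(1)*5)*n)² = ((4*5)*4)² = (20*4)² = 80² = 6400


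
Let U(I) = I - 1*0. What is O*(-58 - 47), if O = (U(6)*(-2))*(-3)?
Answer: -3780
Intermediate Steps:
U(I) = I (U(I) = I + 0 = I)
O = 36 (O = (6*(-2))*(-3) = -12*(-3) = 36)
O*(-58 - 47) = 36*(-58 - 47) = 36*(-105) = -3780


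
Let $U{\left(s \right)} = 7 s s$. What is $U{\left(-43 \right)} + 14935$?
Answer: $27878$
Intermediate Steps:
$U{\left(s \right)} = 7 s^{2}$
$U{\left(-43 \right)} + 14935 = 7 \left(-43\right)^{2} + 14935 = 7 \cdot 1849 + 14935 = 12943 + 14935 = 27878$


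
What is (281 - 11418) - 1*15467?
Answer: -26604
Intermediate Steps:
(281 - 11418) - 1*15467 = -11137 - 15467 = -26604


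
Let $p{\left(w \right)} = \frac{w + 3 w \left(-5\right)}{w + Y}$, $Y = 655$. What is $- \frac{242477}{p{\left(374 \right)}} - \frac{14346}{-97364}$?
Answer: $\frac{867616183281}{18207068} \approx 47653.0$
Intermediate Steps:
$p{\left(w \right)} = - \frac{14 w}{655 + w}$ ($p{\left(w \right)} = \frac{w + 3 w \left(-5\right)}{w + 655} = \frac{w - 15 w}{655 + w} = \frac{\left(-14\right) w}{655 + w} = - \frac{14 w}{655 + w}$)
$- \frac{242477}{p{\left(374 \right)}} - \frac{14346}{-97364} = - \frac{242477}{\left(-14\right) 374 \frac{1}{655 + 374}} - \frac{14346}{-97364} = - \frac{242477}{\left(-14\right) 374 \cdot \frac{1}{1029}} - - \frac{7173}{48682} = - \frac{242477}{\left(-14\right) 374 \cdot \frac{1}{1029}} + \frac{7173}{48682} = - \frac{242477}{- \frac{748}{147}} + \frac{7173}{48682} = \left(-242477\right) \left(- \frac{147}{748}\right) + \frac{7173}{48682} = \frac{35644119}{748} + \frac{7173}{48682} = \frac{867616183281}{18207068}$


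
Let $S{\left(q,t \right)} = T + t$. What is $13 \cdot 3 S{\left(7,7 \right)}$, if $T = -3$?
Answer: $156$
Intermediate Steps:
$S{\left(q,t \right)} = -3 + t$
$13 \cdot 3 S{\left(7,7 \right)} = 13 \cdot 3 \left(-3 + 7\right) = 39 \cdot 4 = 156$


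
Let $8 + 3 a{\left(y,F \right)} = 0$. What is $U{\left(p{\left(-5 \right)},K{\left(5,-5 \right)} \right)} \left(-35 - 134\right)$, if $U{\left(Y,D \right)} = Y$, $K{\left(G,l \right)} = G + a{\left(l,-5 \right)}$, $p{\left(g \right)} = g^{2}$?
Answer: $-4225$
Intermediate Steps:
$a{\left(y,F \right)} = - \frac{8}{3}$ ($a{\left(y,F \right)} = - \frac{8}{3} + \frac{1}{3} \cdot 0 = - \frac{8}{3} + 0 = - \frac{8}{3}$)
$K{\left(G,l \right)} = - \frac{8}{3} + G$ ($K{\left(G,l \right)} = G - \frac{8}{3} = - \frac{8}{3} + G$)
$U{\left(p{\left(-5 \right)},K{\left(5,-5 \right)} \right)} \left(-35 - 134\right) = \left(-5\right)^{2} \left(-35 - 134\right) = 25 \left(-169\right) = -4225$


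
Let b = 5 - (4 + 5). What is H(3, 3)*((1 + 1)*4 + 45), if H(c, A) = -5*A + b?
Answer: -1007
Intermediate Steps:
b = -4 (b = 5 - 1*9 = 5 - 9 = -4)
H(c, A) = -4 - 5*A (H(c, A) = -5*A - 4 = -4 - 5*A)
H(3, 3)*((1 + 1)*4 + 45) = (-4 - 5*3)*((1 + 1)*4 + 45) = (-4 - 15)*(2*4 + 45) = -19*(8 + 45) = -19*53 = -1007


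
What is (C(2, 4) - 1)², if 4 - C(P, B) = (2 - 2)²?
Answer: 9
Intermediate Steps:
C(P, B) = 4 (C(P, B) = 4 - (2 - 2)² = 4 - 1*0² = 4 - 1*0 = 4 + 0 = 4)
(C(2, 4) - 1)² = (4 - 1)² = 3² = 9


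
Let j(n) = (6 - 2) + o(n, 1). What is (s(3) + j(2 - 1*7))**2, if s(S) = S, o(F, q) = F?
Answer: 4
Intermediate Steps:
j(n) = 4 + n (j(n) = (6 - 2) + n = 4 + n)
(s(3) + j(2 - 1*7))**2 = (3 + (4 + (2 - 1*7)))**2 = (3 + (4 + (2 - 7)))**2 = (3 + (4 - 5))**2 = (3 - 1)**2 = 2**2 = 4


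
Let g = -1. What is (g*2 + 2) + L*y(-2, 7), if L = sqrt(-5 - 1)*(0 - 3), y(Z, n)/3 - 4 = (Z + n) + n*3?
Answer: -270*I*sqrt(6) ≈ -661.36*I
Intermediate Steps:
y(Z, n) = 12 + 3*Z + 12*n (y(Z, n) = 12 + 3*((Z + n) + n*3) = 12 + 3*((Z + n) + 3*n) = 12 + 3*(Z + 4*n) = 12 + (3*Z + 12*n) = 12 + 3*Z + 12*n)
L = -3*I*sqrt(6) (L = sqrt(-6)*(-3) = (I*sqrt(6))*(-3) = -3*I*sqrt(6) ≈ -7.3485*I)
(g*2 + 2) + L*y(-2, 7) = (-1*2 + 2) + (-3*I*sqrt(6))*(12 + 3*(-2) + 12*7) = (-2 + 2) + (-3*I*sqrt(6))*(12 - 6 + 84) = 0 - 3*I*sqrt(6)*90 = 0 - 270*I*sqrt(6) = -270*I*sqrt(6)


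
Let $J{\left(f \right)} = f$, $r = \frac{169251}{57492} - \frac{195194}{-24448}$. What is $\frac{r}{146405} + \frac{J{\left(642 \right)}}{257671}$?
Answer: $\frac{5669568176358349}{2209331903421961920} \approx 0.0025662$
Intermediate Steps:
$r = \frac{639997579}{58565184}$ ($r = 169251 \cdot \frac{1}{57492} - - \frac{97597}{12224} = \frac{56417}{19164} + \frac{97597}{12224} = \frac{639997579}{58565184} \approx 10.928$)
$\frac{r}{146405} + \frac{J{\left(642 \right)}}{257671} = \frac{639997579}{58565184 \cdot 146405} + \frac{642}{257671} = \frac{639997579}{58565184} \cdot \frac{1}{146405} + 642 \cdot \frac{1}{257671} = \frac{639997579}{8574235763520} + \frac{642}{257671} = \frac{5669568176358349}{2209331903421961920}$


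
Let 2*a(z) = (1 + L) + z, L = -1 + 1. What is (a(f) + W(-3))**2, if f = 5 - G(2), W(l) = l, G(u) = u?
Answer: 1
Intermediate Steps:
L = 0
f = 3 (f = 5 - 1*2 = 5 - 2 = 3)
a(z) = 1/2 + z/2 (a(z) = ((1 + 0) + z)/2 = (1 + z)/2 = 1/2 + z/2)
(a(f) + W(-3))**2 = ((1/2 + (1/2)*3) - 3)**2 = ((1/2 + 3/2) - 3)**2 = (2 - 3)**2 = (-1)**2 = 1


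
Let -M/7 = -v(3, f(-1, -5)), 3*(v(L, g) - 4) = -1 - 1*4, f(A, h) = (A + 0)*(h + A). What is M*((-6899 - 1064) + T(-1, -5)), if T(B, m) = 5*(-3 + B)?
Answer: -130389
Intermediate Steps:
T(B, m) = -15 + 5*B
f(A, h) = A*(A + h)
v(L, g) = 7/3 (v(L, g) = 4 + (-1 - 1*4)/3 = 4 + (-1 - 4)/3 = 4 + (⅓)*(-5) = 4 - 5/3 = 7/3)
M = 49/3 (M = -(-7)*7/3 = -7*(-7/3) = 49/3 ≈ 16.333)
M*((-6899 - 1064) + T(-1, -5)) = 49*((-6899 - 1064) + (-15 + 5*(-1)))/3 = 49*(-7963 + (-15 - 5))/3 = 49*(-7963 - 20)/3 = (49/3)*(-7983) = -130389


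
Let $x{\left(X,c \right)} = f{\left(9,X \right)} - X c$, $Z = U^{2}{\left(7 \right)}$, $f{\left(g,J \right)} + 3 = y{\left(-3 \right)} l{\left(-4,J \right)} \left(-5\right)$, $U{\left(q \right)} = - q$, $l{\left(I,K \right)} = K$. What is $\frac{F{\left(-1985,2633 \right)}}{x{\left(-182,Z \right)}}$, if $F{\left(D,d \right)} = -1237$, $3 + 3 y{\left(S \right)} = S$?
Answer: $- \frac{1237}{7095} \approx -0.17435$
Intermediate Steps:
$y{\left(S \right)} = -1 + \frac{S}{3}$
$f{\left(g,J \right)} = -3 + 10 J$ ($f{\left(g,J \right)} = -3 + \left(-1 + \frac{1}{3} \left(-3\right)\right) J \left(-5\right) = -3 + \left(-1 - 1\right) J \left(-5\right) = -3 + - 2 J \left(-5\right) = -3 + 10 J$)
$Z = 49$ ($Z = \left(\left(-1\right) 7\right)^{2} = \left(-7\right)^{2} = 49$)
$x{\left(X,c \right)} = -3 + 10 X - X c$ ($x{\left(X,c \right)} = \left(-3 + 10 X\right) - X c = -3 + 10 X - X c$)
$\frac{F{\left(-1985,2633 \right)}}{x{\left(-182,Z \right)}} = - \frac{1237}{-3 + 10 \left(-182\right) - \left(-182\right) 49} = - \frac{1237}{-3 - 1820 + 8918} = - \frac{1237}{7095}$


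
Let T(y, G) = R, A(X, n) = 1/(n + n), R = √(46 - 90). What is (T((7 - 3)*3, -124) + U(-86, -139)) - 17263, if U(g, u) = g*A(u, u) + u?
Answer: -2418835/139 + 2*I*√11 ≈ -17402.0 + 6.6332*I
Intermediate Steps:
R = 2*I*√11 (R = √(-44) = 2*I*√11 ≈ 6.6332*I)
A(X, n) = 1/(2*n)
T(y, G) = 2*I*√11
U(g, u) = u + g/(2*u) (U(g, u) = g*(1/(2*u)) + u = g/(2*u) + u = u + g/(2*u))
(T((7 - 3)*3, -124) + U(-86, -139)) - 17263 = (2*I*√11 + (-139 + (½)*(-86)/(-139))) - 17263 = (2*I*√11 + (-139 + (½)*(-86)*(-1/139))) - 17263 = (2*I*√11 + (-139 + 43/139)) - 17263 = (2*I*√11 - 19278/139) - 17263 = (-19278/139 + 2*I*√11) - 17263 = -2418835/139 + 2*I*√11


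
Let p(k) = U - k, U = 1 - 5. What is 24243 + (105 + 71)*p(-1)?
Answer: 23715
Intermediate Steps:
U = -4
p(k) = -4 - k
24243 + (105 + 71)*p(-1) = 24243 + (105 + 71)*(-4 - 1*(-1)) = 24243 + 176*(-4 + 1) = 24243 + 176*(-3) = 24243 - 528 = 23715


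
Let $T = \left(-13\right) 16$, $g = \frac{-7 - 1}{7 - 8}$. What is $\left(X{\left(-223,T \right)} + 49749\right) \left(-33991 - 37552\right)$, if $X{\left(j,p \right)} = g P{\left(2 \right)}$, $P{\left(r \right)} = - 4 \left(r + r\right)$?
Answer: $-3550035203$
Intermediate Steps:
$P{\left(r \right)} = - 8 r$ ($P{\left(r \right)} = - 4 \cdot 2 r = - 8 r$)
$g = 8$ ($g = - \frac{8}{-1} = \left(-8\right) \left(-1\right) = 8$)
$T = -208$
$X{\left(j,p \right)} = -128$ ($X{\left(j,p \right)} = 8 \left(\left(-8\right) 2\right) = 8 \left(-16\right) = -128$)
$\left(X{\left(-223,T \right)} + 49749\right) \left(-33991 - 37552\right) = \left(-128 + 49749\right) \left(-33991 - 37552\right) = 49621 \left(-71543\right) = -3550035203$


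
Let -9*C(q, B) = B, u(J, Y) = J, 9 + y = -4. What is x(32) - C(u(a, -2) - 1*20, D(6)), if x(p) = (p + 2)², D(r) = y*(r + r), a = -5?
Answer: 3416/3 ≈ 1138.7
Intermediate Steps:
y = -13 (y = -9 - 4 = -13)
D(r) = -26*r (D(r) = -13*(r + r) = -26*r)
C(q, B) = -B/9
x(p) = (2 + p)²
x(32) - C(u(a, -2) - 1*20, D(6)) = (2 + 32)² - (-1)*(-26*6)/9 = 34² - (-1)*(-156)/9 = 1156 - 1*52/3 = 1156 - 52/3 = 3416/3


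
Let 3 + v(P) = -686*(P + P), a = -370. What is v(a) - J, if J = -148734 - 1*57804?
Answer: 714175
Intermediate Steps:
v(P) = -3 - 1372*P (v(P) = -3 - 686*(P + P) = -3 - 1372*P)
J = -206538 (J = -148734 - 57804 = -206538)
v(a) - J = (-3 - 1372*(-370)) - 1*(-206538) = (-3 + 507640) + 206538 = 507637 + 206538 = 714175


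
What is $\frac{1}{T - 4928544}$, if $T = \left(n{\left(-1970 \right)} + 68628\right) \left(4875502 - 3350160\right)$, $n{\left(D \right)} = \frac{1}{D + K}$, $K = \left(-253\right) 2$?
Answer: $\frac{1238}{129589187120545} \approx 9.5533 \cdot 10^{-12}$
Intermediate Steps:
$K = -506$
$n{\left(D \right)} = \frac{1}{-506 + D}$ ($n{\left(D \right)} = \frac{1}{D - 506} = \frac{1}{-506 + D}$)
$T = \frac{129595288658017}{1238}$ ($T = \left(\frac{1}{-506 - 1970} + 68628\right) \left(4875502 - 3350160\right) = \left(\frac{1}{-2476} + 68628\right) 1525342 = \left(- \frac{1}{2476} + 68628\right) 1525342 = \frac{169922927}{2476} \cdot 1525342 = \frac{129595288658017}{1238} \approx 1.0468 \cdot 10^{11}$)
$\frac{1}{T - 4928544} = \frac{1}{\frac{129595288658017}{1238} - 4928544} = \frac{1}{\frac{129589187120545}{1238}} = \frac{1238}{129589187120545}$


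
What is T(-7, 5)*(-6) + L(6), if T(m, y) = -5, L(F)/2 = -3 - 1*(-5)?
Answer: 34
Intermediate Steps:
L(F) = 4 (L(F) = 2*(-3 - 1*(-5)) = 2*(-3 + 5) = 2*2 = 4)
T(-7, 5)*(-6) + L(6) = -5*(-6) + 4 = 30 + 4 = 34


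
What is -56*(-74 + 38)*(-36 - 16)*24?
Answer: -2515968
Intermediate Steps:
-56*(-74 + 38)*(-36 - 16)*24 = -(-2016)*(-52)*24 = -56*1872*24 = -104832*24 = -2515968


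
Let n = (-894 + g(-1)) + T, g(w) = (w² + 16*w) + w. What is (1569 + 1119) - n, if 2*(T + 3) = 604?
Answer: 3299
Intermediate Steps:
T = 299 (T = -3 + (½)*604 = -3 + 302 = 299)
g(w) = w² + 17*w
n = -611 (n = (-894 - (17 - 1)) + 299 = (-894 - 1*16) + 299 = (-894 - 16) + 299 = -910 + 299 = -611)
(1569 + 1119) - n = (1569 + 1119) - 1*(-611) = 2688 + 611 = 3299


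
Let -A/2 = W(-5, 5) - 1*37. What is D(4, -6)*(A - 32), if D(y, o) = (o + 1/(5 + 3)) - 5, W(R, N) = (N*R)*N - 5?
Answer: -13137/4 ≈ -3284.3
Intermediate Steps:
W(R, N) = -5 + R*N² (W(R, N) = R*N² - 5 = -5 + R*N²)
D(y, o) = -39/8 + o (D(y, o) = (o + 1/8) - 5 = (o + ⅛) - 5 = (⅛ + o) - 5 = -39/8 + o)
A = 334 (A = -2*((-5 - 5*5²) - 1*37) = -2*((-5 - 5*25) - 37) = -2*((-5 - 125) - 37) = -2*(-130 - 37) = -2*(-167) = 334)
D(4, -6)*(A - 32) = (-39/8 - 6)*(334 - 32) = -87/8*302 = -13137/4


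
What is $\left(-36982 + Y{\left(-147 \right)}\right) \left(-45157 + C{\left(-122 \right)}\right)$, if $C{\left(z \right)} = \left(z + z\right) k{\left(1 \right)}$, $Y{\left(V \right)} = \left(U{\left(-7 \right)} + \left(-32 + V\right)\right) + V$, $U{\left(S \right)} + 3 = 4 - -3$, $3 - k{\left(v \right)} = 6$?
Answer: $1657230200$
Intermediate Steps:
$k{\left(v \right)} = -3$ ($k{\left(v \right)} = 3 - 6 = -3$)
$U{\left(S \right)} = 4$ ($U{\left(S \right)} = -3 + \left(4 - -3\right) = -3 + \left(4 + 3\right) = -3 + 7 = 4$)
$Y{\left(V \right)} = -28 + 2 V$ ($Y{\left(V \right)} = \left(4 + \left(-32 + V\right)\right) + V = \left(-28 + V\right) + V = -28 + 2 V$)
$C{\left(z \right)} = - 6 z$ ($C{\left(z \right)} = \left(z + z\right) \left(-3\right) = 2 z \left(-3\right) = - 6 z$)
$\left(-36982 + Y{\left(-147 \right)}\right) \left(-45157 + C{\left(-122 \right)}\right) = \left(-36982 + \left(-28 + 2 \left(-147\right)\right)\right) \left(-45157 - -732\right) = \left(-36982 - 322\right) \left(-45157 + 732\right) = \left(-36982 - 322\right) \left(-44425\right) = \left(-37304\right) \left(-44425\right) = 1657230200$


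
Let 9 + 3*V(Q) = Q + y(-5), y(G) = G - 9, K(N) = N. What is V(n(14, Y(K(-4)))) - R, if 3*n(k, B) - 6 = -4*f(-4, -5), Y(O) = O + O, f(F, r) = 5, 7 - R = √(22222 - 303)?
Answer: -146/9 + √21919 ≈ 131.83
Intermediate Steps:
R = 7 - √21919 (R = 7 - √(22222 - 303) = 7 - √21919 ≈ -141.05)
y(G) = -9 + G
Y(O) = 2*O
n(k, B) = -14/3 (n(k, B) = 2 + (-4*5)/3 = 2 + (⅓)*(-20) = 2 - 20/3 = -14/3)
V(Q) = -23/3 + Q/3 (V(Q) = -3 + (Q + (-9 - 5))/3 = -3 + (Q - 14)/3 = -3 + (-14 + Q)/3 = -3 + (-14/3 + Q/3) = -23/3 + Q/3)
V(n(14, Y(K(-4)))) - R = (-23/3 + (⅓)*(-14/3)) - (7 - √21919) = (-23/3 - 14/9) + (-7 + √21919) = -83/9 + (-7 + √21919) = -146/9 + √21919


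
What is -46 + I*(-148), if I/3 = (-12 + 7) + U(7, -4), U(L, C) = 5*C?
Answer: 11054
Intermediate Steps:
I = -75 (I = 3*((-12 + 7) + 5*(-4)) = 3*(-5 - 20) = 3*(-25) = -75)
-46 + I*(-148) = -46 - 75*(-148) = -46 + 11100 = 11054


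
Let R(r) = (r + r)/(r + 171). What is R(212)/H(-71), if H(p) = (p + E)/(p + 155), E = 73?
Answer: 17808/383 ≈ 46.496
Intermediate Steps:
R(r) = 2*r/(171 + r) (R(r) = (2*r)/(171 + r) = 2*r/(171 + r))
H(p) = (73 + p)/(155 + p) (H(p) = (p + 73)/(p + 155) = (73 + p)/(155 + p))
R(212)/H(-71) = (2*212/(171 + 212))/(((73 - 71)/(155 - 71))) = (2*212/383)/((2/84)) = (2*212*(1/383))/(((1/84)*2)) = 424/(383*(1/42)) = (424/383)*42 = 17808/383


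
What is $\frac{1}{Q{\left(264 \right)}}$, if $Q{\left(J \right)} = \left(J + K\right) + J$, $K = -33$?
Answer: $\frac{1}{495} \approx 0.0020202$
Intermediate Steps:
$Q{\left(J \right)} = -33 + 2 J$ ($Q{\left(J \right)} = \left(J - 33\right) + J = \left(-33 + J\right) + J = -33 + 2 J$)
$\frac{1}{Q{\left(264 \right)}} = \frac{1}{-33 + 2 \cdot 264} = \frac{1}{-33 + 528} = \frac{1}{495}$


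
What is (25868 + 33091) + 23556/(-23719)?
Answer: 1398424965/23719 ≈ 58958.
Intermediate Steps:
(25868 + 33091) + 23556/(-23719) = 58959 + 23556*(-1/23719) = 58959 - 23556/23719 = 1398424965/23719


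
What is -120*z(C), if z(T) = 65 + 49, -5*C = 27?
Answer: -13680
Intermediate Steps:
C = -27/5 (C = -⅕*27 = -27/5 ≈ -5.4000)
z(T) = 114
-120*z(C) = -120*114 = -13680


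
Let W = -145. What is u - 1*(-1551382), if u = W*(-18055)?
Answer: 4169357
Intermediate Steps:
u = 2617975 (u = -145*(-18055) = 2617975)
u - 1*(-1551382) = 2617975 - 1*(-1551382) = 2617975 + 1551382 = 4169357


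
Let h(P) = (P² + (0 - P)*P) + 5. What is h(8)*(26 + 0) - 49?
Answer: 81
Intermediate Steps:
h(P) = 5 (h(P) = (P² + (-P)*P) + 5 = (P² - P²) + 5 = 0 + 5 = 5)
h(8)*(26 + 0) - 49 = 5*(26 + 0) - 49 = 5*26 - 49 = 130 - 49 = 81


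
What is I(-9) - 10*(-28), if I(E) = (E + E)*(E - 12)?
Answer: 658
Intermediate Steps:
I(E) = 2*E*(-12 + E) (I(E) = (2*E)*(-12 + E) = 2*E*(-12 + E))
I(-9) - 10*(-28) = 2*(-9)*(-12 - 9) - 10*(-28) = 2*(-9)*(-21) + 280 = 378 + 280 = 658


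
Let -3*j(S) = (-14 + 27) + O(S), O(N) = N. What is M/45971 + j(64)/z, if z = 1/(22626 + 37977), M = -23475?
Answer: -71506856642/45971 ≈ -1.5555e+6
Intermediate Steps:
z = 1/60603 ≈ 1.6501e-5
j(S) = -13/3 - S/3 (j(S) = -((-14 + 27) + S)/3 = -(13 + S)/3 = -13/3 - S/3)
M/45971 + j(64)/z = -23475/45971 + (-13/3 - ⅓*64)/(1/60603) = -23475*1/45971 + (-13/3 - 64/3)*60603 = -23475/45971 - 77/3*60603 = -23475/45971 - 1555477 = -71506856642/45971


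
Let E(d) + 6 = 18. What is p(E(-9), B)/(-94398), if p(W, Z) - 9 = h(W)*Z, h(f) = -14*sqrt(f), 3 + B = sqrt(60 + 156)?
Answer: -3/31466 - 14*sqrt(3)/15733 + 84*sqrt(2)/15733 ≈ 0.0059140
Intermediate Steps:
E(d) = 12 (E(d) = -6 + 18 = 12)
B = -3 + 6*sqrt(6) (B = -3 + sqrt(60 + 156) = -3 + sqrt(216) = -3 + 6*sqrt(6) ≈ 11.697)
p(W, Z) = 9 - 14*Z*sqrt(W) (p(W, Z) = 9 + (-14*sqrt(W))*Z = 9 - 14*Z*sqrt(W))
p(E(-9), B)/(-94398) = (9 - 14*(-3 + 6*sqrt(6))*sqrt(12))/(-94398) = (9 - 14*(-3 + 6*sqrt(6))*2*sqrt(3))*(-1/94398) = (9 - 28*sqrt(3)*(-3 + 6*sqrt(6)))*(-1/94398) = -3/31466 + 14*sqrt(3)*(-3 + 6*sqrt(6))/47199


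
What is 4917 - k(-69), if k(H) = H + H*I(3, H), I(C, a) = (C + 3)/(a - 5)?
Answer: 184275/37 ≈ 4980.4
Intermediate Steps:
I(C, a) = (3 + C)/(-5 + a)
k(H) = H + 6*H/(-5 + H) (k(H) = H + H*((3 + 3)/(-5 + H)) = H + H*(6/(-5 + H)) = H + 6*H/(-5 + H))
4917 - k(-69) = 4917 - (-69)*(1 - 69)/(-5 - 69) = 4917 - (-69)*(-68)/(-74) = 4917 - (-69)*(-1)*(-68)/74 = 4917 - 1*(-2346/37) = 4917 + 2346/37 = 184275/37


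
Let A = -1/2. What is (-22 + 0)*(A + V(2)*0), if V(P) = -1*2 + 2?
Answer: 11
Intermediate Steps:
A = -½ (A = -1*½ = -½ ≈ -0.50000)
V(P) = 0 (V(P) = -2 + 2 = 0)
(-22 + 0)*(A + V(2)*0) = (-22 + 0)*(-½ + 0*0) = -22*(-½ + 0) = -22*(-½) = 11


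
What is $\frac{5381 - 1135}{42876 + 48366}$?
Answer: $\frac{2123}{45621} \approx 0.046536$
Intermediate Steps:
$\frac{5381 - 1135}{42876 + 48366} = \frac{4246}{91242} = 4246 \cdot \frac{1}{91242} = \frac{2123}{45621}$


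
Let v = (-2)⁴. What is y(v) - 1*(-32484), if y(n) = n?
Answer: 32500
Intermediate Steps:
v = 16
y(v) - 1*(-32484) = 16 - 1*(-32484) = 16 + 32484 = 32500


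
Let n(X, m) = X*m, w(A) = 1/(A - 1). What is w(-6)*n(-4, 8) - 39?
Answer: -241/7 ≈ -34.429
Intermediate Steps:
w(A) = 1/(-1 + A)
w(-6)*n(-4, 8) - 39 = (-4*8)/(-1 - 6) - 39 = -32/(-7) - 39 = -⅐*(-32) - 39 = 32/7 - 39 = -241/7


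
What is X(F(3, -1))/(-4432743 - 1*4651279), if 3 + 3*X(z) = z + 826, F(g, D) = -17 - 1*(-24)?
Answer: -415/13626033 ≈ -3.0456e-5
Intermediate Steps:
F(g, D) = 7 (F(g, D) = -17 + 24 = 7)
X(z) = 823/3 + z/3 (X(z) = -1 + (z + 826)/3 = -1 + (826 + z)/3 = -1 + (826/3 + z/3) = 823/3 + z/3)
X(F(3, -1))/(-4432743 - 1*4651279) = (823/3 + (1/3)*7)/(-4432743 - 1*4651279) = (823/3 + 7/3)/(-4432743 - 4651279) = (830/3)/(-9084022) = (830/3)*(-1/9084022) = -415/13626033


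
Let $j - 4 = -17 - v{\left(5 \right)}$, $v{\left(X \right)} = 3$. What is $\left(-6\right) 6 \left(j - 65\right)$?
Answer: $2916$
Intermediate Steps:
$j = -16$ ($j = 4 - 20 = -16$)
$\left(-6\right) 6 \left(j - 65\right) = \left(-6\right) 6 \left(-16 - 65\right) = \left(-36\right) \left(-81\right) = 2916$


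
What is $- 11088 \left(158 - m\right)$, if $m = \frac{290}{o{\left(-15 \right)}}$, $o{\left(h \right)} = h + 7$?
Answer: $-2153844$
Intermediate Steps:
$o{\left(h \right)} = 7 + h$
$m = - \frac{145}{4}$ ($m = \frac{290}{7 - 15} = \frac{290}{-8} = 290 \left(- \frac{1}{8}\right) = - \frac{145}{4} \approx -36.25$)
$- 11088 \left(158 - m\right) = - 11088 \left(158 - - \frac{145}{4}\right) = - 11088 \left(158 + \frac{145}{4}\right) = \left(-11088\right) \frac{777}{4} = -2153844$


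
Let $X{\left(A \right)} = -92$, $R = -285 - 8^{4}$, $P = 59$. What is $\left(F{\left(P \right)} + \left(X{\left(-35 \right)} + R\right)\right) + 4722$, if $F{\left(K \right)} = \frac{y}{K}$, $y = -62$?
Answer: $\frac{14629}{59} \approx 247.95$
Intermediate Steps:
$R = -4381$ ($R = -285 - 4096 = -4381$)
$F{\left(K \right)} = - \frac{62}{K}$
$\left(F{\left(P \right)} + \left(X{\left(-35 \right)} + R\right)\right) + 4722 = \left(- \frac{62}{59} - 4473\right) + 4722 = - \frac{263969}{59} + 4722 = \frac{14629}{59}$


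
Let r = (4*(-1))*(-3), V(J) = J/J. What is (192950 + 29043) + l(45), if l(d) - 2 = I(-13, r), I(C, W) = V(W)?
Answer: 221996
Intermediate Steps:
V(J) = 1
r = 12 (r = -4*(-3) = 12)
I(C, W) = 1
l(d) = 3 (l(d) = 2 + 1 = 3)
(192950 + 29043) + l(45) = (192950 + 29043) + 3 = 221993 + 3 = 221996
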